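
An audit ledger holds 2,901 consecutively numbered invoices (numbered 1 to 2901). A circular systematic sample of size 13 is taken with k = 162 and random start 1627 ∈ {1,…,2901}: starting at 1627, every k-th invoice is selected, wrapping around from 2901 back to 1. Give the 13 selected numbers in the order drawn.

Selection 1: 1627
Selection 2: 1627 + 162 = 1789
Selection 3: 1789 + 162 = 1951
Selection 4: 1951 + 162 = 2113
Selection 5: 2113 + 162 = 2275
Selection 6: 2275 + 162 = 2437
Selection 7: 2437 + 162 = 2599
Selection 8: 2599 + 162 = 2761
Selection 9: 2761 + 162 = 2923 → 2923 − 2901 = 22
Selection 10: 22 + 162 = 184
Selection 11: 184 + 162 = 346
Selection 12: 346 + 162 = 508
Selection 13: 508 + 162 = 670

1627, 1789, 1951, 2113, 2275, 2437, 2599, 2761, 22, 184, 346, 508, 670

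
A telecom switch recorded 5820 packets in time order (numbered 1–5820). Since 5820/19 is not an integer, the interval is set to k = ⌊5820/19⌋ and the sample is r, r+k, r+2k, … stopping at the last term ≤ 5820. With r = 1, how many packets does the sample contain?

k = ⌊5820/19⌋ = 306
Achieved size = ⌊(5820 − 1)/306⌋ + 1 = ⌊5819/306⌋ + 1 = 19 + 1 = 20
(last selection: 1 + 19×306 = 5815 ≤ 5820; next would be 6121 > 5820)

20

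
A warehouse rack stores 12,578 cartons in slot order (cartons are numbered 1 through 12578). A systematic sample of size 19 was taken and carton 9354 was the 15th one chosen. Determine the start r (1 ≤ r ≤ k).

k = 12578/19 = 662
r = 9354 − (15−1)×662 = 9354 − 9268 = 86

86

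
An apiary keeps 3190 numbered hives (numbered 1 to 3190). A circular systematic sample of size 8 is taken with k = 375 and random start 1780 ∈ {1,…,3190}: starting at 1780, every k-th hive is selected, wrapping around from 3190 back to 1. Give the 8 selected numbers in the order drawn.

Selection 1: 1780
Selection 2: 1780 + 375 = 2155
Selection 3: 2155 + 375 = 2530
Selection 4: 2530 + 375 = 2905
Selection 5: 2905 + 375 = 3280 → 3280 − 3190 = 90
Selection 6: 90 + 375 = 465
Selection 7: 465 + 375 = 840
Selection 8: 840 + 375 = 1215

1780, 2155, 2530, 2905, 90, 465, 840, 1215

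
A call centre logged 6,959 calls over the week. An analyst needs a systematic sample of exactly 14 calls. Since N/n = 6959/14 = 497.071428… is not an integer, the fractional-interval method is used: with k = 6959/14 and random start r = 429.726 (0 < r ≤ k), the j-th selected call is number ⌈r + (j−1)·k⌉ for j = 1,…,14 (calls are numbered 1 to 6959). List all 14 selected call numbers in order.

j=1: r + 0k = 429.726 → ⌈·⌉ = 430
j=2: r + 1k = 926.797428… → ⌈·⌉ = 927
j=3: r + 2k = 1423.868857… → ⌈·⌉ = 1424
j=4: r + 3k = 1920.940285… → ⌈·⌉ = 1921
j=5: r + 4k = 2418.011714… → ⌈·⌉ = 2419
j=6: r + 5k = 2915.083142… → ⌈·⌉ = 2916
j=7: r + 6k = 3412.154571… → ⌈·⌉ = 3413
j=8: r + 7k = 3909.226 → ⌈·⌉ = 3910
j=9: r + 8k = 4406.297428… → ⌈·⌉ = 4407
j=10: r + 9k = 4903.368857… → ⌈·⌉ = 4904
j=11: r + 10k = 5400.440285… → ⌈·⌉ = 5401
j=12: r + 11k = 5897.511714… → ⌈·⌉ = 5898
j=13: r + 12k = 6394.583142… → ⌈·⌉ = 6395
j=14: r + 13k = 6891.654571… → ⌈·⌉ = 6892

430, 927, 1424, 1921, 2419, 2916, 3413, 3910, 4407, 4904, 5401, 5898, 6395, 6892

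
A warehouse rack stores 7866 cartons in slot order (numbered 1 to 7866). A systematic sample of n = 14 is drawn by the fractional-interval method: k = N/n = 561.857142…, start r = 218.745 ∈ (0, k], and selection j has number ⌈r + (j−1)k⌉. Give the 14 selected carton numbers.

j=1: r + 0k = 218.745 → ⌈·⌉ = 219
j=2: r + 1k = 780.602142… → ⌈·⌉ = 781
j=3: r + 2k = 1342.459285… → ⌈·⌉ = 1343
j=4: r + 3k = 1904.316428… → ⌈·⌉ = 1905
j=5: r + 4k = 2466.173571… → ⌈·⌉ = 2467
j=6: r + 5k = 3028.030714… → ⌈·⌉ = 3029
j=7: r + 6k = 3589.887857… → ⌈·⌉ = 3590
j=8: r + 7k = 4151.745 → ⌈·⌉ = 4152
j=9: r + 8k = 4713.602142… → ⌈·⌉ = 4714
j=10: r + 9k = 5275.459285… → ⌈·⌉ = 5276
j=11: r + 10k = 5837.316428… → ⌈·⌉ = 5838
j=12: r + 11k = 6399.173571… → ⌈·⌉ = 6400
j=13: r + 12k = 6961.030714… → ⌈·⌉ = 6962
j=14: r + 13k = 7522.887857… → ⌈·⌉ = 7523

219, 781, 1343, 1905, 2467, 3029, 3590, 4152, 4714, 5276, 5838, 6400, 6962, 7523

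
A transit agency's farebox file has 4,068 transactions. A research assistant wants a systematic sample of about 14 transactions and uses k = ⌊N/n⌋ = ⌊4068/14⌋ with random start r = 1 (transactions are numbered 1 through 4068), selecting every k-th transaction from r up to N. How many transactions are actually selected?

k = ⌊4068/14⌋ = 290
Achieved size = ⌊(4068 − 1)/290⌋ + 1 = ⌊4067/290⌋ + 1 = 14 + 1 = 15
(last selection: 1 + 14×290 = 4061 ≤ 4068; next would be 4351 > 4068)

15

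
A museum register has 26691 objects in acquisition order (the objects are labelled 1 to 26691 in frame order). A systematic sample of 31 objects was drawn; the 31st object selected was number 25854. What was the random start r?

k = 26691/31 = 861
r = 25854 − (31−1)×861 = 25854 − 25830 = 24

24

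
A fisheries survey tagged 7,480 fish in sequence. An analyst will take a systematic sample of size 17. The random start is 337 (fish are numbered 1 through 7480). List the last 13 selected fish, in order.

2097, 2537, 2977, 3417, 3857, 4297, 4737, 5177, 5617, 6057, 6497, 6937, 7377

k = N/n = 7480/17 = 440
5th selection = 337 + 4×440 = 2097
6th: 2097 + 440 = 2537
7th: 2537 + 440 = 2977
8th: 2977 + 440 = 3417
9th: 3417 + 440 = 3857
10th: 3857 + 440 = 4297
11th: 4297 + 440 = 4737
12th: 4737 + 440 = 5177
13th: 5177 + 440 = 5617
14th: 5617 + 440 = 6057
15th: 6057 + 440 = 6497
16th: 6497 + 440 = 6937
17th: 6937 + 440 = 7377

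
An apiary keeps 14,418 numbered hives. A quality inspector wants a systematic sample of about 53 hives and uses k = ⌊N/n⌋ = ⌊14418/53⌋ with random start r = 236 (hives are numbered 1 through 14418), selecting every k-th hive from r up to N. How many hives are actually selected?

53

k = ⌊14418/53⌋ = 272
Achieved size = ⌊(14418 − 236)/272⌋ + 1 = ⌊14182/272⌋ + 1 = 52 + 1 = 53
(last selection: 236 + 52×272 = 14380 ≤ 14418; next would be 14652 > 14418)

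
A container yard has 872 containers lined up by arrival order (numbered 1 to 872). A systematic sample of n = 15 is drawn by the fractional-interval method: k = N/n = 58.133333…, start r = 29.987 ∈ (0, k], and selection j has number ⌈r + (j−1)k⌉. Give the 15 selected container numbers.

30, 89, 147, 205, 263, 321, 379, 437, 496, 554, 612, 670, 728, 786, 844

j=1: r + 0k = 29.987 → ⌈·⌉ = 30
j=2: r + 1k = 88.120333… → ⌈·⌉ = 89
j=3: r + 2k = 146.253666… → ⌈·⌉ = 147
j=4: r + 3k = 204.387 → ⌈·⌉ = 205
j=5: r + 4k = 262.520333… → ⌈·⌉ = 263
j=6: r + 5k = 320.653666… → ⌈·⌉ = 321
j=7: r + 6k = 378.787 → ⌈·⌉ = 379
j=8: r + 7k = 436.920333… → ⌈·⌉ = 437
j=9: r + 8k = 495.053666… → ⌈·⌉ = 496
j=10: r + 9k = 553.187 → ⌈·⌉ = 554
j=11: r + 10k = 611.320333… → ⌈·⌉ = 612
j=12: r + 11k = 669.453666… → ⌈·⌉ = 670
j=13: r + 12k = 727.587 → ⌈·⌉ = 728
j=14: r + 13k = 785.720333… → ⌈·⌉ = 786
j=15: r + 14k = 843.853666… → ⌈·⌉ = 844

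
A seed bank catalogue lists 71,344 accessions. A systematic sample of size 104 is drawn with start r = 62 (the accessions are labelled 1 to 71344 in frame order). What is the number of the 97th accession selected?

65918

k = 71344/104 = 686
97th selection = r + (97−1)·k = 62 + 96×686 = 62 + 65856 = 65918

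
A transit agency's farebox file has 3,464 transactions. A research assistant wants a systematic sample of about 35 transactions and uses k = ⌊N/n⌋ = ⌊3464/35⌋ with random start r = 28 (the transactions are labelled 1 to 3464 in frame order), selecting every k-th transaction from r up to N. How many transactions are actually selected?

36

k = ⌊3464/35⌋ = 98
Achieved size = ⌊(3464 − 28)/98⌋ + 1 = ⌊3436/98⌋ + 1 = 35 + 1 = 36
(last selection: 28 + 35×98 = 3458 ≤ 3464; next would be 3556 > 3464)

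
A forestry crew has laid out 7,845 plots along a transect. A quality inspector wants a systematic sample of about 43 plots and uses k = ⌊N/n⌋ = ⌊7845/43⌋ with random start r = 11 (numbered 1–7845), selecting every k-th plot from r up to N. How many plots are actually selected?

44

k = ⌊7845/43⌋ = 182
Achieved size = ⌊(7845 − 11)/182⌋ + 1 = ⌊7834/182⌋ + 1 = 43 + 1 = 44
(last selection: 11 + 43×182 = 7837 ≤ 7845; next would be 8019 > 7845)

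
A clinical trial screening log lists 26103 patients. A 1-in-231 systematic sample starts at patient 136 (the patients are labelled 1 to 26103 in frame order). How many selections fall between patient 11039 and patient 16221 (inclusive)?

k = 231
First selection ≥ 11039: 136 + ⌈(11039−136)/231⌉·231 = 136 + 48×231 = 11224
Last selection ≤ 16221: 136 + ⌊(16221−136)/231⌋·231 = 136 + 69×231 = 16075
Count = 69 − 48 + 1 = 22

22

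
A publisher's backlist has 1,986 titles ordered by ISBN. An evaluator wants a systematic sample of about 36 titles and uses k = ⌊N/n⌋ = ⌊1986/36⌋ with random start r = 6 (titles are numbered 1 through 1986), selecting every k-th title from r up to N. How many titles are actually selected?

k = ⌊1986/36⌋ = 55
Achieved size = ⌊(1986 − 6)/55⌋ + 1 = ⌊1980/55⌋ + 1 = 36 + 1 = 37
(last selection: 6 + 36×55 = 1986 ≤ 1986; next would be 2041 > 1986)

37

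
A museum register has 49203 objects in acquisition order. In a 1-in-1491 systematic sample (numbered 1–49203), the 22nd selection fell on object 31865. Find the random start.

554

k = 1491
r = 31865 − (22−1)×1491 = 31865 − 31311 = 554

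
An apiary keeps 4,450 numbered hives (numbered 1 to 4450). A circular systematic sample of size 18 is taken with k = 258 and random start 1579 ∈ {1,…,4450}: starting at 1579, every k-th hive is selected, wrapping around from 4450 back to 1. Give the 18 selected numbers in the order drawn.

1579, 1837, 2095, 2353, 2611, 2869, 3127, 3385, 3643, 3901, 4159, 4417, 225, 483, 741, 999, 1257, 1515

Selection 1: 1579
Selection 2: 1579 + 258 = 1837
Selection 3: 1837 + 258 = 2095
Selection 4: 2095 + 258 = 2353
Selection 5: 2353 + 258 = 2611
Selection 6: 2611 + 258 = 2869
Selection 7: 2869 + 258 = 3127
Selection 8: 3127 + 258 = 3385
Selection 9: 3385 + 258 = 3643
Selection 10: 3643 + 258 = 3901
Selection 11: 3901 + 258 = 4159
Selection 12: 4159 + 258 = 4417
Selection 13: 4417 + 258 = 4675 → 4675 − 4450 = 225
Selection 14: 225 + 258 = 483
Selection 15: 483 + 258 = 741
Selection 16: 741 + 258 = 999
Selection 17: 999 + 258 = 1257
Selection 18: 1257 + 258 = 1515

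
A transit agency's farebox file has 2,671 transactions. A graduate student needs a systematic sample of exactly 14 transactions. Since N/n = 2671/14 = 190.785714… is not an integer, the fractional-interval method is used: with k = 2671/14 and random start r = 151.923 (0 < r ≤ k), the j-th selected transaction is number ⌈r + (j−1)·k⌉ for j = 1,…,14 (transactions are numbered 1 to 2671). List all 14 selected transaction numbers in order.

152, 343, 534, 725, 916, 1106, 1297, 1488, 1679, 1869, 2060, 2251, 2442, 2633

j=1: r + 0k = 151.923 → ⌈·⌉ = 152
j=2: r + 1k = 342.708714… → ⌈·⌉ = 343
j=3: r + 2k = 533.494428… → ⌈·⌉ = 534
j=4: r + 3k = 724.280142… → ⌈·⌉ = 725
j=5: r + 4k = 915.065857… → ⌈·⌉ = 916
j=6: r + 5k = 1105.851571… → ⌈·⌉ = 1106
j=7: r + 6k = 1296.637285… → ⌈·⌉ = 1297
j=8: r + 7k = 1487.423 → ⌈·⌉ = 1488
j=9: r + 8k = 1678.208714… → ⌈·⌉ = 1679
j=10: r + 9k = 1868.994428… → ⌈·⌉ = 1869
j=11: r + 10k = 2059.780142… → ⌈·⌉ = 2060
j=12: r + 11k = 2250.565857… → ⌈·⌉ = 2251
j=13: r + 12k = 2441.351571… → ⌈·⌉ = 2442
j=14: r + 13k = 2632.137285… → ⌈·⌉ = 2633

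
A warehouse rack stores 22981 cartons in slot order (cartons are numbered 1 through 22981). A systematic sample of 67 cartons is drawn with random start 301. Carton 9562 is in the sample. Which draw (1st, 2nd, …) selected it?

k = 22981/67 = 343
position = (9562 − 301)/343 + 1 = 9261/343 + 1 = 27 + 1 = 28

28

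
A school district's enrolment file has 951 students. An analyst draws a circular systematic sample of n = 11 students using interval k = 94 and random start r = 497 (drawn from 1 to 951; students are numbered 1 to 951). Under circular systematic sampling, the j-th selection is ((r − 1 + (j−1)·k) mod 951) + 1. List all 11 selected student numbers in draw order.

497, 591, 685, 779, 873, 16, 110, 204, 298, 392, 486

Selection 1: 497
Selection 2: 497 + 94 = 591
Selection 3: 591 + 94 = 685
Selection 4: 685 + 94 = 779
Selection 5: 779 + 94 = 873
Selection 6: 873 + 94 = 967 → 967 − 951 = 16
Selection 7: 16 + 94 = 110
Selection 8: 110 + 94 = 204
Selection 9: 204 + 94 = 298
Selection 10: 298 + 94 = 392
Selection 11: 392 + 94 = 486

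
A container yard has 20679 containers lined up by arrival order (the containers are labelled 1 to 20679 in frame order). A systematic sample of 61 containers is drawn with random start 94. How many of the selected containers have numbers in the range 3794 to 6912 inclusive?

10

k = 20679/61 = 339
First selection ≥ 3794: 94 + ⌈(3794−94)/339⌉·339 = 94 + 11×339 = 3823
Last selection ≤ 6912: 94 + ⌊(6912−94)/339⌋·339 = 94 + 20×339 = 6874
Count = 20 − 11 + 1 = 10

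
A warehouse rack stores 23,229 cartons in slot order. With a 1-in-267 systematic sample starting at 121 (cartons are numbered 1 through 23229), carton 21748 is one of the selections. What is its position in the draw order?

k = 267
position = (21748 − 121)/267 + 1 = 21627/267 + 1 = 81 + 1 = 82

82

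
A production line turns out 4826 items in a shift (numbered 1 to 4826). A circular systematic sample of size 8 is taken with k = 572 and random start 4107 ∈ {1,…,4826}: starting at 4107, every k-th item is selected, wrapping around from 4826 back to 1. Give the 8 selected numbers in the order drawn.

4107, 4679, 425, 997, 1569, 2141, 2713, 3285

Selection 1: 4107
Selection 2: 4107 + 572 = 4679
Selection 3: 4679 + 572 = 5251 → 5251 − 4826 = 425
Selection 4: 425 + 572 = 997
Selection 5: 997 + 572 = 1569
Selection 6: 1569 + 572 = 2141
Selection 7: 2141 + 572 = 2713
Selection 8: 2713 + 572 = 3285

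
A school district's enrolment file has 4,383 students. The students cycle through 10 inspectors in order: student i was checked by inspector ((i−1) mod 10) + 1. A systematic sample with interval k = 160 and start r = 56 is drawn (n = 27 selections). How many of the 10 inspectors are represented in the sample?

Consecutive selections differ by k = 160, so their inspector numbers differ by 160 mod 10 = 0.
gcd(160, 10) = 10, so the sample visits 10/10 = 1 distinct residues mod 10.
Start 56 is inspector 6; the inspectors hit are 6.

1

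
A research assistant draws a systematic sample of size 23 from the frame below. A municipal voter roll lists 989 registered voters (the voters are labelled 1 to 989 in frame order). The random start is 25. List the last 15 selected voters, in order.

369, 412, 455, 498, 541, 584, 627, 670, 713, 756, 799, 842, 885, 928, 971

k = N/n = 989/23 = 43
9th selection = 25 + 8×43 = 369
10th: 369 + 43 = 412
11th: 412 + 43 = 455
12th: 455 + 43 = 498
13th: 498 + 43 = 541
14th: 541 + 43 = 584
15th: 584 + 43 = 627
16th: 627 + 43 = 670
17th: 670 + 43 = 713
18th: 713 + 43 = 756
19th: 756 + 43 = 799
20th: 799 + 43 = 842
21st: 842 + 43 = 885
22nd: 885 + 43 = 928
23rd: 928 + 43 = 971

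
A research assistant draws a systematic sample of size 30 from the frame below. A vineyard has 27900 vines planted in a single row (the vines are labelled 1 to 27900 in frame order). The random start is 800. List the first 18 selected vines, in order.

k = N/n = 27900/30 = 930
vine 1: 800
vine 2: 800 + 930 = 1730
vine 3: 1730 + 930 = 2660
vine 4: 2660 + 930 = 3590
vine 5: 3590 + 930 = 4520
vine 6: 4520 + 930 = 5450
vine 7: 5450 + 930 = 6380
vine 8: 6380 + 930 = 7310
vine 9: 7310 + 930 = 8240
vine 10: 8240 + 930 = 9170
vine 11: 9170 + 930 = 10100
vine 12: 10100 + 930 = 11030
vine 13: 11030 + 930 = 11960
vine 14: 11960 + 930 = 12890
vine 15: 12890 + 930 = 13820
vine 16: 13820 + 930 = 14750
vine 17: 14750 + 930 = 15680
vine 18: 15680 + 930 = 16610

800, 1730, 2660, 3590, 4520, 5450, 6380, 7310, 8240, 9170, 10100, 11030, 11960, 12890, 13820, 14750, 15680, 16610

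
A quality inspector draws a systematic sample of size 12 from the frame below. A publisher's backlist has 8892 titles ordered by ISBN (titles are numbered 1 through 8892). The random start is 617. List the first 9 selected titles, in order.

617, 1358, 2099, 2840, 3581, 4322, 5063, 5804, 6545

k = N/n = 8892/12 = 741
title 1: 617
title 2: 617 + 741 = 1358
title 3: 1358 + 741 = 2099
title 4: 2099 + 741 = 2840
title 5: 2840 + 741 = 3581
title 6: 3581 + 741 = 4322
title 7: 4322 + 741 = 5063
title 8: 5063 + 741 = 5804
title 9: 5804 + 741 = 6545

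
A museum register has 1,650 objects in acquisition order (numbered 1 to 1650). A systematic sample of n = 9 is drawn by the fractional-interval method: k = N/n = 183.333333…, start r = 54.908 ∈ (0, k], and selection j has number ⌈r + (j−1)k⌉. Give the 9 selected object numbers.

j=1: r + 0k = 54.908 → ⌈·⌉ = 55
j=2: r + 1k = 238.241333… → ⌈·⌉ = 239
j=3: r + 2k = 421.574666… → ⌈·⌉ = 422
j=4: r + 3k = 604.908 → ⌈·⌉ = 605
j=5: r + 4k = 788.241333… → ⌈·⌉ = 789
j=6: r + 5k = 971.574666… → ⌈·⌉ = 972
j=7: r + 6k = 1154.908 → ⌈·⌉ = 1155
j=8: r + 7k = 1338.241333… → ⌈·⌉ = 1339
j=9: r + 8k = 1521.574666… → ⌈·⌉ = 1522

55, 239, 422, 605, 789, 972, 1155, 1339, 1522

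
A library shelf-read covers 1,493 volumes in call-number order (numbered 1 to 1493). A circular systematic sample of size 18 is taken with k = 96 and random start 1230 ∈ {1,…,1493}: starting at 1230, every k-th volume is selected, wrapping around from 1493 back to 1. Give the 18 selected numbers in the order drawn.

1230, 1326, 1422, 25, 121, 217, 313, 409, 505, 601, 697, 793, 889, 985, 1081, 1177, 1273, 1369

Selection 1: 1230
Selection 2: 1230 + 96 = 1326
Selection 3: 1326 + 96 = 1422
Selection 4: 1422 + 96 = 1518 → 1518 − 1493 = 25
Selection 5: 25 + 96 = 121
Selection 6: 121 + 96 = 217
Selection 7: 217 + 96 = 313
Selection 8: 313 + 96 = 409
Selection 9: 409 + 96 = 505
Selection 10: 505 + 96 = 601
Selection 11: 601 + 96 = 697
Selection 12: 697 + 96 = 793
Selection 13: 793 + 96 = 889
Selection 14: 889 + 96 = 985
Selection 15: 985 + 96 = 1081
Selection 16: 1081 + 96 = 1177
Selection 17: 1177 + 96 = 1273
Selection 18: 1273 + 96 = 1369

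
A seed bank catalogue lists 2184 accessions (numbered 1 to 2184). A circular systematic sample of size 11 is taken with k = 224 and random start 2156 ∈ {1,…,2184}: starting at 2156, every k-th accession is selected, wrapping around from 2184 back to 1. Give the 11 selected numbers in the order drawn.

2156, 196, 420, 644, 868, 1092, 1316, 1540, 1764, 1988, 28

Selection 1: 2156
Selection 2: 2156 + 224 = 2380 → 2380 − 2184 = 196
Selection 3: 196 + 224 = 420
Selection 4: 420 + 224 = 644
Selection 5: 644 + 224 = 868
Selection 6: 868 + 224 = 1092
Selection 7: 1092 + 224 = 1316
Selection 8: 1316 + 224 = 1540
Selection 9: 1540 + 224 = 1764
Selection 10: 1764 + 224 = 1988
Selection 11: 1988 + 224 = 2212 → 2212 − 2184 = 28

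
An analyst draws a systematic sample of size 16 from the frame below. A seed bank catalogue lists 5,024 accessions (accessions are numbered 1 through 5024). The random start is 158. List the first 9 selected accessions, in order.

158, 472, 786, 1100, 1414, 1728, 2042, 2356, 2670

k = N/n = 5024/16 = 314
accession 1: 158
accession 2: 158 + 314 = 472
accession 3: 472 + 314 = 786
accession 4: 786 + 314 = 1100
accession 5: 1100 + 314 = 1414
accession 6: 1414 + 314 = 1728
accession 7: 1728 + 314 = 2042
accession 8: 2042 + 314 = 2356
accession 9: 2356 + 314 = 2670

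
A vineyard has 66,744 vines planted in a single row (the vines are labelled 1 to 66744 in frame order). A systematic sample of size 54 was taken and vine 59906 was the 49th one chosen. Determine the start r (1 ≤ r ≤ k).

k = 66744/54 = 1236
r = 59906 − (49−1)×1236 = 59906 − 59328 = 578

578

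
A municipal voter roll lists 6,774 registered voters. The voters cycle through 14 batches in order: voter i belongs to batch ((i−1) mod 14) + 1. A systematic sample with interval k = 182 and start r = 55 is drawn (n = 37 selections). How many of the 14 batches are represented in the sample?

Consecutive selections differ by k = 182, so their batch numbers differ by 182 mod 14 = 0.
gcd(182, 14) = 14, so the sample visits 14/14 = 1 distinct residues mod 14.
Start 55 is batch 13; the batches hit are 13.

1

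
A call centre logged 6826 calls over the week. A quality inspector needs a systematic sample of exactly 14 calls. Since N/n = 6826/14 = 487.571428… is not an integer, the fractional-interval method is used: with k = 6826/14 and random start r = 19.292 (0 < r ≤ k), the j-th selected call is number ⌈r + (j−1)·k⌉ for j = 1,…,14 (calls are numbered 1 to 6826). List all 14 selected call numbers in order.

20, 507, 995, 1483, 1970, 2458, 2945, 3433, 3920, 4408, 4896, 5383, 5871, 6358

j=1: r + 0k = 19.292 → ⌈·⌉ = 20
j=2: r + 1k = 506.863428… → ⌈·⌉ = 507
j=3: r + 2k = 994.434857… → ⌈·⌉ = 995
j=4: r + 3k = 1482.006285… → ⌈·⌉ = 1483
j=5: r + 4k = 1969.577714… → ⌈·⌉ = 1970
j=6: r + 5k = 2457.149142… → ⌈·⌉ = 2458
j=7: r + 6k = 2944.720571… → ⌈·⌉ = 2945
j=8: r + 7k = 3432.292 → ⌈·⌉ = 3433
j=9: r + 8k = 3919.863428… → ⌈·⌉ = 3920
j=10: r + 9k = 4407.434857… → ⌈·⌉ = 4408
j=11: r + 10k = 4895.006285… → ⌈·⌉ = 4896
j=12: r + 11k = 5382.577714… → ⌈·⌉ = 5383
j=13: r + 12k = 5870.149142… → ⌈·⌉ = 5871
j=14: r + 13k = 6357.720571… → ⌈·⌉ = 6358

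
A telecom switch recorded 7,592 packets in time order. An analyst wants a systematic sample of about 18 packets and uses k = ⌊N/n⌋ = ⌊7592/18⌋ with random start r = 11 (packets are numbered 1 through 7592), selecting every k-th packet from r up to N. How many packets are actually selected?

19

k = ⌊7592/18⌋ = 421
Achieved size = ⌊(7592 − 11)/421⌋ + 1 = ⌊7581/421⌋ + 1 = 18 + 1 = 19
(last selection: 11 + 18×421 = 7589 ≤ 7592; next would be 8010 > 7592)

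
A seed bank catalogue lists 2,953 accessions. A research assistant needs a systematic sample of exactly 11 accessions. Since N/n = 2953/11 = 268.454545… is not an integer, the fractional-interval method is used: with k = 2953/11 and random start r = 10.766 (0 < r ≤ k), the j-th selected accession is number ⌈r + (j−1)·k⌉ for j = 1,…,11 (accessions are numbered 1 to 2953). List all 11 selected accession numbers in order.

11, 280, 548, 817, 1085, 1354, 1622, 1890, 2159, 2427, 2696

j=1: r + 0k = 10.766 → ⌈·⌉ = 11
j=2: r + 1k = 279.220545… → ⌈·⌉ = 280
j=3: r + 2k = 547.675090… → ⌈·⌉ = 548
j=4: r + 3k = 816.129636… → ⌈·⌉ = 817
j=5: r + 4k = 1084.584181… → ⌈·⌉ = 1085
j=6: r + 5k = 1353.038727… → ⌈·⌉ = 1354
j=7: r + 6k = 1621.493272… → ⌈·⌉ = 1622
j=8: r + 7k = 1889.947818… → ⌈·⌉ = 1890
j=9: r + 8k = 2158.402363… → ⌈·⌉ = 2159
j=10: r + 9k = 2426.856909… → ⌈·⌉ = 2427
j=11: r + 10k = 2695.311454… → ⌈·⌉ = 2696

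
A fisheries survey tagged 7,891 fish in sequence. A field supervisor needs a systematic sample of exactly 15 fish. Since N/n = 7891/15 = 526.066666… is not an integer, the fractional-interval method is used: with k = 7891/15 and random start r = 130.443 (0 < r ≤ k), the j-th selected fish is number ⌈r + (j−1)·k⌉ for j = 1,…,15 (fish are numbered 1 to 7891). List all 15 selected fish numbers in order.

131, 657, 1183, 1709, 2235, 2761, 3287, 3813, 4339, 4866, 5392, 5918, 6444, 6970, 7496

j=1: r + 0k = 130.443 → ⌈·⌉ = 131
j=2: r + 1k = 656.509666… → ⌈·⌉ = 657
j=3: r + 2k = 1182.576333… → ⌈·⌉ = 1183
j=4: r + 3k = 1708.643 → ⌈·⌉ = 1709
j=5: r + 4k = 2234.709666… → ⌈·⌉ = 2235
j=6: r + 5k = 2760.776333… → ⌈·⌉ = 2761
j=7: r + 6k = 3286.843 → ⌈·⌉ = 3287
j=8: r + 7k = 3812.909666… → ⌈·⌉ = 3813
j=9: r + 8k = 4338.976333… → ⌈·⌉ = 4339
j=10: r + 9k = 4865.043 → ⌈·⌉ = 4866
j=11: r + 10k = 5391.109666… → ⌈·⌉ = 5392
j=12: r + 11k = 5917.176333… → ⌈·⌉ = 5918
j=13: r + 12k = 6443.243 → ⌈·⌉ = 6444
j=14: r + 13k = 6969.309666… → ⌈·⌉ = 6970
j=15: r + 14k = 7495.376333… → ⌈·⌉ = 7496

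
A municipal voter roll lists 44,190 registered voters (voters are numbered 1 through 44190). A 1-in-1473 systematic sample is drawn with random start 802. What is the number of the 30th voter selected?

43519

k = 1473
30th selection = r + (30−1)·k = 802 + 29×1473 = 802 + 42717 = 43519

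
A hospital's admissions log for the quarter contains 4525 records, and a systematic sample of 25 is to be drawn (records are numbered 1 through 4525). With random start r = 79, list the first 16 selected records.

79, 260, 441, 622, 803, 984, 1165, 1346, 1527, 1708, 1889, 2070, 2251, 2432, 2613, 2794

k = N/n = 4525/25 = 181
record 1: 79
record 2: 79 + 181 = 260
record 3: 260 + 181 = 441
record 4: 441 + 181 = 622
record 5: 622 + 181 = 803
record 6: 803 + 181 = 984
record 7: 984 + 181 = 1165
record 8: 1165 + 181 = 1346
record 9: 1346 + 181 = 1527
record 10: 1527 + 181 = 1708
record 11: 1708 + 181 = 1889
record 12: 1889 + 181 = 2070
record 13: 2070 + 181 = 2251
record 14: 2251 + 181 = 2432
record 15: 2432 + 181 = 2613
record 16: 2613 + 181 = 2794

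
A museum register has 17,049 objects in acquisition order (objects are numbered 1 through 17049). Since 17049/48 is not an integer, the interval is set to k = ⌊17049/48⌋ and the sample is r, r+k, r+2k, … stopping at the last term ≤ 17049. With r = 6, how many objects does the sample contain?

49

k = ⌊17049/48⌋ = 355
Achieved size = ⌊(17049 − 6)/355⌋ + 1 = ⌊17043/355⌋ + 1 = 48 + 1 = 49
(last selection: 6 + 48×355 = 17046 ≤ 17049; next would be 17401 > 17049)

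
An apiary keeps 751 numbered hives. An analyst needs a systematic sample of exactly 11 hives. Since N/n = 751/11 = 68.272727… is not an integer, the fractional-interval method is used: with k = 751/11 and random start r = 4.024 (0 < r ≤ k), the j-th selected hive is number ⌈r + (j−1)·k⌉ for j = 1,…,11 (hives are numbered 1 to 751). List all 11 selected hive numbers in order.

j=1: r + 0k = 4.024 → ⌈·⌉ = 5
j=2: r + 1k = 72.296727… → ⌈·⌉ = 73
j=3: r + 2k = 140.569454… → ⌈·⌉ = 141
j=4: r + 3k = 208.842181… → ⌈·⌉ = 209
j=5: r + 4k = 277.114909… → ⌈·⌉ = 278
j=6: r + 5k = 345.387636… → ⌈·⌉ = 346
j=7: r + 6k = 413.660363… → ⌈·⌉ = 414
j=8: r + 7k = 481.933090… → ⌈·⌉ = 482
j=9: r + 8k = 550.205818… → ⌈·⌉ = 551
j=10: r + 9k = 618.478545… → ⌈·⌉ = 619
j=11: r + 10k = 686.751272… → ⌈·⌉ = 687

5, 73, 141, 209, 278, 346, 414, 482, 551, 619, 687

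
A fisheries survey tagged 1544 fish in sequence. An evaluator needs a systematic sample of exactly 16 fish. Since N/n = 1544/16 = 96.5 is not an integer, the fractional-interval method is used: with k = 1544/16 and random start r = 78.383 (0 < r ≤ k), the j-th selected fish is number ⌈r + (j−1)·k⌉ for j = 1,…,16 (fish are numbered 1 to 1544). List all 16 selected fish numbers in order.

79, 175, 272, 368, 465, 561, 658, 754, 851, 947, 1044, 1140, 1237, 1333, 1430, 1526

j=1: r + 0k = 78.383 → ⌈·⌉ = 79
j=2: r + 1k = 174.883 → ⌈·⌉ = 175
j=3: r + 2k = 271.383 → ⌈·⌉ = 272
j=4: r + 3k = 367.883 → ⌈·⌉ = 368
j=5: r + 4k = 464.383 → ⌈·⌉ = 465
j=6: r + 5k = 560.883 → ⌈·⌉ = 561
j=7: r + 6k = 657.383 → ⌈·⌉ = 658
j=8: r + 7k = 753.883 → ⌈·⌉ = 754
j=9: r + 8k = 850.383 → ⌈·⌉ = 851
j=10: r + 9k = 946.883 → ⌈·⌉ = 947
j=11: r + 10k = 1043.383 → ⌈·⌉ = 1044
j=12: r + 11k = 1139.883 → ⌈·⌉ = 1140
j=13: r + 12k = 1236.383 → ⌈·⌉ = 1237
j=14: r + 13k = 1332.883 → ⌈·⌉ = 1333
j=15: r + 14k = 1429.383 → ⌈·⌉ = 1430
j=16: r + 15k = 1525.883 → ⌈·⌉ = 1526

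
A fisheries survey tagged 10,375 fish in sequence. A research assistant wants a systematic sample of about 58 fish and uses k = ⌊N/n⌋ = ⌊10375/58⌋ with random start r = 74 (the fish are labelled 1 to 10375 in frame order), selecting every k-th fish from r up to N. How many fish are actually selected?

58

k = ⌊10375/58⌋ = 178
Achieved size = ⌊(10375 − 74)/178⌋ + 1 = ⌊10301/178⌋ + 1 = 57 + 1 = 58
(last selection: 74 + 57×178 = 10220 ≤ 10375; next would be 10398 > 10375)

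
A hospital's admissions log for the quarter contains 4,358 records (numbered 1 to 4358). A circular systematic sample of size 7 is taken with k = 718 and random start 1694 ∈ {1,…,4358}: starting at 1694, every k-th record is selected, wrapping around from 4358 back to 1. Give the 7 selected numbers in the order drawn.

1694, 2412, 3130, 3848, 208, 926, 1644

Selection 1: 1694
Selection 2: 1694 + 718 = 2412
Selection 3: 2412 + 718 = 3130
Selection 4: 3130 + 718 = 3848
Selection 5: 3848 + 718 = 4566 → 4566 − 4358 = 208
Selection 6: 208 + 718 = 926
Selection 7: 926 + 718 = 1644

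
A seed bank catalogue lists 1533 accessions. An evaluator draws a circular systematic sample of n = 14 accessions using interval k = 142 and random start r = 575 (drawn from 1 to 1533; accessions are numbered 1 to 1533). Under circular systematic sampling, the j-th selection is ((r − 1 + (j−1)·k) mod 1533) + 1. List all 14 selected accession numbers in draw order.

Selection 1: 575
Selection 2: 575 + 142 = 717
Selection 3: 717 + 142 = 859
Selection 4: 859 + 142 = 1001
Selection 5: 1001 + 142 = 1143
Selection 6: 1143 + 142 = 1285
Selection 7: 1285 + 142 = 1427
Selection 8: 1427 + 142 = 1569 → 1569 − 1533 = 36
Selection 9: 36 + 142 = 178
Selection 10: 178 + 142 = 320
Selection 11: 320 + 142 = 462
Selection 12: 462 + 142 = 604
Selection 13: 604 + 142 = 746
Selection 14: 746 + 142 = 888

575, 717, 859, 1001, 1143, 1285, 1427, 36, 178, 320, 462, 604, 746, 888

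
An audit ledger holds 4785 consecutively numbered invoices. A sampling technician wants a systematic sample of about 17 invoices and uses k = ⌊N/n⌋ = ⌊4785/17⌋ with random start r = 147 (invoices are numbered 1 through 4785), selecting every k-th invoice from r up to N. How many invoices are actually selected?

17

k = ⌊4785/17⌋ = 281
Achieved size = ⌊(4785 − 147)/281⌋ + 1 = ⌊4638/281⌋ + 1 = 16 + 1 = 17
(last selection: 147 + 16×281 = 4643 ≤ 4785; next would be 4924 > 4785)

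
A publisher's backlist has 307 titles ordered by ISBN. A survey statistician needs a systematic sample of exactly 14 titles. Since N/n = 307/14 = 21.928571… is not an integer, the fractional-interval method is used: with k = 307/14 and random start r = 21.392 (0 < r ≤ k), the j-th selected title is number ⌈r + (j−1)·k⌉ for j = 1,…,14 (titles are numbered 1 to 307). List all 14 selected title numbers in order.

22, 44, 66, 88, 110, 132, 153, 175, 197, 219, 241, 263, 285, 307

j=1: r + 0k = 21.392 → ⌈·⌉ = 22
j=2: r + 1k = 43.320571… → ⌈·⌉ = 44
j=3: r + 2k = 65.249142… → ⌈·⌉ = 66
j=4: r + 3k = 87.177714… → ⌈·⌉ = 88
j=5: r + 4k = 109.106285… → ⌈·⌉ = 110
j=6: r + 5k = 131.034857… → ⌈·⌉ = 132
j=7: r + 6k = 152.963428… → ⌈·⌉ = 153
j=8: r + 7k = 174.892 → ⌈·⌉ = 175
j=9: r + 8k = 196.820571… → ⌈·⌉ = 197
j=10: r + 9k = 218.749142… → ⌈·⌉ = 219
j=11: r + 10k = 240.677714… → ⌈·⌉ = 241
j=12: r + 11k = 262.606285… → ⌈·⌉ = 263
j=13: r + 12k = 284.534857… → ⌈·⌉ = 285
j=14: r + 13k = 306.463428… → ⌈·⌉ = 307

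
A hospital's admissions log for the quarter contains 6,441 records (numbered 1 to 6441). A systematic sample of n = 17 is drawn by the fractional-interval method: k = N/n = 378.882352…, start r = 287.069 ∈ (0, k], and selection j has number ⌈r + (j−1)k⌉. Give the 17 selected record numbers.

j=1: r + 0k = 287.069 → ⌈·⌉ = 288
j=2: r + 1k = 665.951352… → ⌈·⌉ = 666
j=3: r + 2k = 1044.833705… → ⌈·⌉ = 1045
j=4: r + 3k = 1423.716058… → ⌈·⌉ = 1424
j=5: r + 4k = 1802.598411… → ⌈·⌉ = 1803
j=6: r + 5k = 2181.480764… → ⌈·⌉ = 2182
j=7: r + 6k = 2560.363117… → ⌈·⌉ = 2561
j=8: r + 7k = 2939.245470… → ⌈·⌉ = 2940
j=9: r + 8k = 3318.127823… → ⌈·⌉ = 3319
j=10: r + 9k = 3697.010176… → ⌈·⌉ = 3698
j=11: r + 10k = 4075.892529… → ⌈·⌉ = 4076
j=12: r + 11k = 4454.774882… → ⌈·⌉ = 4455
j=13: r + 12k = 4833.657235… → ⌈·⌉ = 4834
j=14: r + 13k = 5212.539588… → ⌈·⌉ = 5213
j=15: r + 14k = 5591.421941… → ⌈·⌉ = 5592
j=16: r + 15k = 5970.304294… → ⌈·⌉ = 5971
j=17: r + 16k = 6349.186647… → ⌈·⌉ = 6350

288, 666, 1045, 1424, 1803, 2182, 2561, 2940, 3319, 3698, 4076, 4455, 4834, 5213, 5592, 5971, 6350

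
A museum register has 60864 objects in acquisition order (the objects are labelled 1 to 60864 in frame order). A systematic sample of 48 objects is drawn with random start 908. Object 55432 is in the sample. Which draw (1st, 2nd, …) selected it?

k = 60864/48 = 1268
position = (55432 − 908)/1268 + 1 = 54524/1268 + 1 = 43 + 1 = 44

44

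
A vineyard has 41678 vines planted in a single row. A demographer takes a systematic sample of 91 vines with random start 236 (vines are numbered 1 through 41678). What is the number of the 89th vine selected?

k = 41678/91 = 458
89th selection = r + (89−1)·k = 236 + 88×458 = 236 + 40304 = 40540

40540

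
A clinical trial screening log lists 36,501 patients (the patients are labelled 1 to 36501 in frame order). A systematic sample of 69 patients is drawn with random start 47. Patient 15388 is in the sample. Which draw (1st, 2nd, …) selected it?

30

k = 36501/69 = 529
position = (15388 − 47)/529 + 1 = 15341/529 + 1 = 29 + 1 = 30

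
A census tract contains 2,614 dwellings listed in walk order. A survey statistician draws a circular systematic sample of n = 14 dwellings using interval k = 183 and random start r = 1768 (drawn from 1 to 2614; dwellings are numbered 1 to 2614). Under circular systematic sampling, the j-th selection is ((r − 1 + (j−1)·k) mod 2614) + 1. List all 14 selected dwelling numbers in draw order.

1768, 1951, 2134, 2317, 2500, 69, 252, 435, 618, 801, 984, 1167, 1350, 1533

Selection 1: 1768
Selection 2: 1768 + 183 = 1951
Selection 3: 1951 + 183 = 2134
Selection 4: 2134 + 183 = 2317
Selection 5: 2317 + 183 = 2500
Selection 6: 2500 + 183 = 2683 → 2683 − 2614 = 69
Selection 7: 69 + 183 = 252
Selection 8: 252 + 183 = 435
Selection 9: 435 + 183 = 618
Selection 10: 618 + 183 = 801
Selection 11: 801 + 183 = 984
Selection 12: 984 + 183 = 1167
Selection 13: 1167 + 183 = 1350
Selection 14: 1350 + 183 = 1533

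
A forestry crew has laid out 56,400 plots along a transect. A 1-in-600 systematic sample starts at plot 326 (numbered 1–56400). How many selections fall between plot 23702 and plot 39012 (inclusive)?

26

k = 600
First selection ≥ 23702: 326 + ⌈(23702−326)/600⌉·600 = 326 + 39×600 = 23726
Last selection ≤ 39012: 326 + ⌊(39012−326)/600⌋·600 = 326 + 64×600 = 38726
Count = 64 − 39 + 1 = 26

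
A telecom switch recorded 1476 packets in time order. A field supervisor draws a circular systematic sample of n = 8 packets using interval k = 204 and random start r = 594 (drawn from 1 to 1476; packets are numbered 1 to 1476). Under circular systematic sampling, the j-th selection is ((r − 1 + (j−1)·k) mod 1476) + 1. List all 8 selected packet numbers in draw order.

594, 798, 1002, 1206, 1410, 138, 342, 546

Selection 1: 594
Selection 2: 594 + 204 = 798
Selection 3: 798 + 204 = 1002
Selection 4: 1002 + 204 = 1206
Selection 5: 1206 + 204 = 1410
Selection 6: 1410 + 204 = 1614 → 1614 − 1476 = 138
Selection 7: 138 + 204 = 342
Selection 8: 342 + 204 = 546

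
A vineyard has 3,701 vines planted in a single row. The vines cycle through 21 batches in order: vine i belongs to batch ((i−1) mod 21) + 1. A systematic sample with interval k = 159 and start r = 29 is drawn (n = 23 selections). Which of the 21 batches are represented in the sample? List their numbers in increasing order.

Consecutive selections differ by k = 159, so their batch numbers differ by 159 mod 21 = 12.
gcd(159, 21) = 3, so the sample visits 21/3 = 7 distinct residues mod 21.
Start 29 is batch 8; the batches hit are 2, 5, 8, 11, 14, 17, 20.

2, 5, 8, 11, 14, 17, 20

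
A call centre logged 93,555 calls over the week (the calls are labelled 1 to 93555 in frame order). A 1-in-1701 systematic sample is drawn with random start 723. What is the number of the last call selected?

92577

k = 1701
55th selection = r + (55−1)·k = 723 + 54×1701 = 723 + 91854 = 92577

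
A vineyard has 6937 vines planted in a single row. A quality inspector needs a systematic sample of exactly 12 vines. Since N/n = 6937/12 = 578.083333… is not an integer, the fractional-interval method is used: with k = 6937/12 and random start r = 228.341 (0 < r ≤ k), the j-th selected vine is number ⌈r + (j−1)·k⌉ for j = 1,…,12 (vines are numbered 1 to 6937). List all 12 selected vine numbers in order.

j=1: r + 0k = 228.341 → ⌈·⌉ = 229
j=2: r + 1k = 806.424333… → ⌈·⌉ = 807
j=3: r + 2k = 1384.507666… → ⌈·⌉ = 1385
j=4: r + 3k = 1962.591 → ⌈·⌉ = 1963
j=5: r + 4k = 2540.674333… → ⌈·⌉ = 2541
j=6: r + 5k = 3118.757666… → ⌈·⌉ = 3119
j=7: r + 6k = 3696.841 → ⌈·⌉ = 3697
j=8: r + 7k = 4274.924333… → ⌈·⌉ = 4275
j=9: r + 8k = 4853.007666… → ⌈·⌉ = 4854
j=10: r + 9k = 5431.091 → ⌈·⌉ = 5432
j=11: r + 10k = 6009.174333… → ⌈·⌉ = 6010
j=12: r + 11k = 6587.257666… → ⌈·⌉ = 6588

229, 807, 1385, 1963, 2541, 3119, 3697, 4275, 4854, 5432, 6010, 6588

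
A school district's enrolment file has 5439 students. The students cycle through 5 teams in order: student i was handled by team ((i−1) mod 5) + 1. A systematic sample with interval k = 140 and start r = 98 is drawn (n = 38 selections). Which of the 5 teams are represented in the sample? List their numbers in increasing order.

3

Consecutive selections differ by k = 140, so their team numbers differ by 140 mod 5 = 0.
gcd(140, 5) = 5, so the sample visits 5/5 = 1 distinct residues mod 5.
Start 98 is team 3; the teams hit are 3.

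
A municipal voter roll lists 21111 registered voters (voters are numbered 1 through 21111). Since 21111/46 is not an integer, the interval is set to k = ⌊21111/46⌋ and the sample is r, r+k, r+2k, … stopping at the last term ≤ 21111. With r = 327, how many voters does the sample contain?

46

k = ⌊21111/46⌋ = 458
Achieved size = ⌊(21111 − 327)/458⌋ + 1 = ⌊20784/458⌋ + 1 = 45 + 1 = 46
(last selection: 327 + 45×458 = 20937 ≤ 21111; next would be 21395 > 21111)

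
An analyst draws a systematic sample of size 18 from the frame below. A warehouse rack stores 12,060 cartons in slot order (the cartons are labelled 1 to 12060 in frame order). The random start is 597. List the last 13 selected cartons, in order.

k = N/n = 12060/18 = 670
6th selection = 597 + 5×670 = 3947
7th: 3947 + 670 = 4617
8th: 4617 + 670 = 5287
9th: 5287 + 670 = 5957
10th: 5957 + 670 = 6627
11th: 6627 + 670 = 7297
12th: 7297 + 670 = 7967
13th: 7967 + 670 = 8637
14th: 8637 + 670 = 9307
15th: 9307 + 670 = 9977
16th: 9977 + 670 = 10647
17th: 10647 + 670 = 11317
18th: 11317 + 670 = 11987

3947, 4617, 5287, 5957, 6627, 7297, 7967, 8637, 9307, 9977, 10647, 11317, 11987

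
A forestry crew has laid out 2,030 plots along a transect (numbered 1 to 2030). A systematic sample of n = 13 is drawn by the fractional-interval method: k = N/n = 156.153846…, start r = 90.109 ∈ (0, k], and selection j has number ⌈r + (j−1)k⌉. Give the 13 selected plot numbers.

91, 247, 403, 559, 715, 871, 1028, 1184, 1340, 1496, 1652, 1808, 1964

j=1: r + 0k = 90.109 → ⌈·⌉ = 91
j=2: r + 1k = 246.262846… → ⌈·⌉ = 247
j=3: r + 2k = 402.416692… → ⌈·⌉ = 403
j=4: r + 3k = 558.570538… → ⌈·⌉ = 559
j=5: r + 4k = 714.724384… → ⌈·⌉ = 715
j=6: r + 5k = 870.878230… → ⌈·⌉ = 871
j=7: r + 6k = 1027.032076… → ⌈·⌉ = 1028
j=8: r + 7k = 1183.185923… → ⌈·⌉ = 1184
j=9: r + 8k = 1339.339769… → ⌈·⌉ = 1340
j=10: r + 9k = 1495.493615… → ⌈·⌉ = 1496
j=11: r + 10k = 1651.647461… → ⌈·⌉ = 1652
j=12: r + 11k = 1807.801307… → ⌈·⌉ = 1808
j=13: r + 12k = 1963.955153… → ⌈·⌉ = 1964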